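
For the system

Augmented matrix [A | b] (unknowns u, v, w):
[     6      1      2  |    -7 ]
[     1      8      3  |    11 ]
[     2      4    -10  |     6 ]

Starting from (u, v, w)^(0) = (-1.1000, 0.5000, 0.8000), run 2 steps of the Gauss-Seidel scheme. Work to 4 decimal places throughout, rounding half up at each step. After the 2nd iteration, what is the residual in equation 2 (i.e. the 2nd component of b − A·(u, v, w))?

Iteration 1:
  u = (-7 - (1)·0.5000 - (2)·0.8000) / (6) = -1.5167
  v = (11 - (1)·-1.5167 - (3)·0.8000) / (8) = 1.2646
  w = (6 - (2)·-1.5167 - (4)·1.2646) / (-10) = -0.3975
Iteration 2:
  u = (-7 - (1)·1.2646 - (2)·-0.3975) / (6) = -1.2449
  v = (11 - (1)·-1.2449 - (3)·-0.3975) / (8) = 1.6797
  w = (6 - (2)·-1.2449 - (4)·1.6797) / (-10) = -0.1771
Residual b − A·x = (-0.8561, -0.6614, 0.0000)

-0.6614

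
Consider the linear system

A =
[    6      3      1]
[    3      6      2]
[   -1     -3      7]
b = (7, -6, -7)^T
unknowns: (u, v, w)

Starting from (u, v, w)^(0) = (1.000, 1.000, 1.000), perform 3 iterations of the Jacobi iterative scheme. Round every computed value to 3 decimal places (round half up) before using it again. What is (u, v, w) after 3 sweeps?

(2.006, -1.506, -1.167)

Iteration 1:
  u = (7 - (3)·1.000 - (1)·1.000) / (6) = 0.500
  v = (-6 - (3)·1.000 - (2)·1.000) / (6) = -1.833
  w = (-7 - (-1)·1.000 - (-3)·1.000) / (7) = -0.429
Iteration 2:
  u = (7 - (3)·-1.833 - (1)·-0.429) / (6) = 2.155
  v = (-6 - (3)·0.500 - (2)·-0.429) / (6) = -1.107
  w = (-7 - (-1)·0.500 - (-3)·-1.833) / (7) = -1.714
Iteration 3:
  u = (7 - (3)·-1.107 - (1)·-1.714) / (6) = 2.006
  v = (-6 - (3)·2.155 - (2)·-1.714) / (6) = -1.506
  w = (-7 - (-1)·2.155 - (-3)·-1.107) / (7) = -1.167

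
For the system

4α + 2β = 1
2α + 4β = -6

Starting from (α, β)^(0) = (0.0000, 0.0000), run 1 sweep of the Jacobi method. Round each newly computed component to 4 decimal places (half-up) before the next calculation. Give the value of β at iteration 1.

-1.5000

Iteration 1:
  α = (1 - (2)·0.0000) / (4) = 0.2500
  β = (-6 - (2)·0.0000) / (4) = -1.5000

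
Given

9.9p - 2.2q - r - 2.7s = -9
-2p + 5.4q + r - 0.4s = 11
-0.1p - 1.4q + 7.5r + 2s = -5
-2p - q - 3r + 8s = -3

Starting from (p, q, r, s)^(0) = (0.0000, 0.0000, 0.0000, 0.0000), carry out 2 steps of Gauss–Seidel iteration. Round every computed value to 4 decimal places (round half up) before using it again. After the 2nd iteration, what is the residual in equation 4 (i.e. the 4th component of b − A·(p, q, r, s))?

Iteration 1:
  p = (-9 - (-2.2)·0.0000 - (-1)·0.0000 - (-2.7)·0.0000) / (9.9) = -0.9091
  q = (11 - (-2)·-0.9091 - (1)·0.0000 - (-0.4)·0.0000) / (5.4) = 1.7003
  r = (-5 - (-0.1)·-0.9091 - (-1.4)·1.7003 - (2)·0.0000) / (7.5) = -0.3614
  s = (-3 - (-2)·-0.9091 - (-1)·1.7003 - (-3)·-0.3614) / (8) = -0.5253
Iteration 2:
  p = (-9 - (-2.2)·1.7003 - (-1)·-0.3614 - (-2.7)·-0.5253) / (9.9) = -0.7110
  q = (11 - (-2)·-0.7110 - (1)·-0.3614 - (-0.4)·-0.5253) / (5.4) = 1.8017
  r = (-5 - (-0.1)·-0.7110 - (-1.4)·1.8017 - (2)·-0.5253) / (7.5) = -0.1997
  s = (-3 - (-2)·-0.7110 - (-1)·1.8017 - (-3)·-0.1997) / (8) = -0.4024
Residual b − A·x = (0.7165, -0.1124, -0.2462, -0.0002)

-0.0002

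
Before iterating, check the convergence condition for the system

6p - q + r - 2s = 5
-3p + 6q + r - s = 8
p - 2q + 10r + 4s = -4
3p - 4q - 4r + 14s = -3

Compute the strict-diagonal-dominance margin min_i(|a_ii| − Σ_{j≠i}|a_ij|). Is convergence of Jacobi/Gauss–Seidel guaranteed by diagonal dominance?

1

row 1: |6| − (1+1+2) = 2
row 2: |6| − (3+1+1) = 1
row 3: |10| − (1+2+4) = 3
row 4: |14| − (3+4+4) = 3
minimum over rows = 1 → strictly diagonally dominant (convergence guaranteed)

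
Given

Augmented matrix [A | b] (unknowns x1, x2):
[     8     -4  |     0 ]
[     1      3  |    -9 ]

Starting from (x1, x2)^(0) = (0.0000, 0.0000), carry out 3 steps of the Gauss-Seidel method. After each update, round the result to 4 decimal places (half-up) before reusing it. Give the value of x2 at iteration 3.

Iteration 1:
  x1 = (0 - (-4)·0.0000) / (8) = 0.0000
  x2 = (-9 - (1)·0.0000) / (3) = -3.0000
Iteration 2:
  x1 = (0 - (-4)·-3.0000) / (8) = -1.5000
  x2 = (-9 - (1)·-1.5000) / (3) = -2.5000
Iteration 3:
  x1 = (0 - (-4)·-2.5000) / (8) = -1.2500
  x2 = (-9 - (1)·-1.2500) / (3) = -2.5833

-2.5833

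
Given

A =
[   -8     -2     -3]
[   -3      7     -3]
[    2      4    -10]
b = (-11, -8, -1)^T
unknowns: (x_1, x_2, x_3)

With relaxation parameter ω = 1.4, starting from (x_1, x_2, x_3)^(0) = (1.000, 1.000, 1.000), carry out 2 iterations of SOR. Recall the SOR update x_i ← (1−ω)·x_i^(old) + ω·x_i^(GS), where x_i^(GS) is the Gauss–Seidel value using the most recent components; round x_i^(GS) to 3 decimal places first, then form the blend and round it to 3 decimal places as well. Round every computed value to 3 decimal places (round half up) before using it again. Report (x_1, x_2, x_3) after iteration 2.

(2.357, -0.169, 0.963)

Iteration 1:
  x_1: GS value = (-11 - (-2)·1.000 - (-3)·1.000) / (-8) = 0.750;  x_1 ← (1−ω)·1.000 + ω·0.750 = 0.650
  x_2: GS value = (-8 - (-3)·0.650 - (-3)·1.000) / (7) = -0.436;  x_2 ← (1−ω)·1.000 + ω·-0.436 = -1.010
  x_3: GS value = (-1 - (2)·0.650 - (4)·-1.010) / (-10) = -0.174;  x_3 ← (1−ω)·1.000 + ω·-0.174 = -0.644
Iteration 2:
  x_1: GS value = (-11 - (-2)·-1.010 - (-3)·-0.644) / (-8) = 1.869;  x_1 ← (1−ω)·0.650 + ω·1.869 = 2.357
  x_2: GS value = (-8 - (-3)·2.357 - (-3)·-0.644) / (7) = -0.409;  x_2 ← (1−ω)·-1.010 + ω·-0.409 = -0.169
  x_3: GS value = (-1 - (2)·2.357 - (4)·-0.169) / (-10) = 0.504;  x_3 ← (1−ω)·-0.644 + ω·0.504 = 0.963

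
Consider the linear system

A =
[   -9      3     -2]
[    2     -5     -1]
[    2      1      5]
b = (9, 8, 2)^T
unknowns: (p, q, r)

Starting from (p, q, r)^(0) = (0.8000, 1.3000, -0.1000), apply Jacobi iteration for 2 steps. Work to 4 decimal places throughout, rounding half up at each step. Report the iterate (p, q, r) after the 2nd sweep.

(-1.3800, -1.7818, 0.8698)

Iteration 1:
  p = (9 - (3)·1.3000 - (-2)·-0.1000) / (-9) = -0.5444
  q = (8 - (2)·0.8000 - (-1)·-0.1000) / (-5) = -1.2600
  r = (2 - (2)·0.8000 - (1)·1.3000) / (5) = -0.1800
Iteration 2:
  p = (9 - (3)·-1.2600 - (-2)·-0.1800) / (-9) = -1.3800
  q = (8 - (2)·-0.5444 - (-1)·-0.1800) / (-5) = -1.7818
  r = (2 - (2)·-0.5444 - (1)·-1.2600) / (5) = 0.8698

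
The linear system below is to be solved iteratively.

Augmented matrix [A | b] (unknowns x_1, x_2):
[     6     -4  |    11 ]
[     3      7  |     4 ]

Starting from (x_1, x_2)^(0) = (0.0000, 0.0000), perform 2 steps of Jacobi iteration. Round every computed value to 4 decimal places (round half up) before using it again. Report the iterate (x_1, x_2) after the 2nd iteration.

Iteration 1:
  x_1 = (11 - (-4)·0.0000) / (6) = 1.8333
  x_2 = (4 - (3)·0.0000) / (7) = 0.5714
Iteration 2:
  x_1 = (11 - (-4)·0.5714) / (6) = 2.2143
  x_2 = (4 - (3)·1.8333) / (7) = -0.2143

(2.2143, -0.2143)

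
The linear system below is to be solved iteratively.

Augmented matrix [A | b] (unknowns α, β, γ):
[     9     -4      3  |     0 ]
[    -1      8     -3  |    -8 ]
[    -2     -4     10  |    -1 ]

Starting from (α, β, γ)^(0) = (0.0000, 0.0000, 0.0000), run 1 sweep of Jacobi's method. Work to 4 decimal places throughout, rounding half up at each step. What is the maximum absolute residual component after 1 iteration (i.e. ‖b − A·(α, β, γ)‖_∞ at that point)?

Iteration 1:
  α = (0 - (-4)·0.0000 - (3)·0.0000) / (9) = 0.0000
  β = (-8 - (-1)·0.0000 - (-3)·0.0000) / (8) = -1.0000
  γ = (-1 - (-2)·0.0000 - (-4)·0.0000) / (10) = -0.1000
Residual b − A·x = (-3.7000, -0.3000, -4.0000); ∞-norm = 4.0000

4.0000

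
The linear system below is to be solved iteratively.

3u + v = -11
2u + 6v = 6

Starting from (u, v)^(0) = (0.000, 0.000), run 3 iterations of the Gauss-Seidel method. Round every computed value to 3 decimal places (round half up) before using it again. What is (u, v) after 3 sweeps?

Iteration 1:
  u = (-11 - (1)·0.000) / (3) = -3.667
  v = (6 - (2)·-3.667) / (6) = 2.222
Iteration 2:
  u = (-11 - (1)·2.222) / (3) = -4.407
  v = (6 - (2)·-4.407) / (6) = 2.469
Iteration 3:
  u = (-11 - (1)·2.469) / (3) = -4.490
  v = (6 - (2)·-4.490) / (6) = 2.497

(-4.490, 2.497)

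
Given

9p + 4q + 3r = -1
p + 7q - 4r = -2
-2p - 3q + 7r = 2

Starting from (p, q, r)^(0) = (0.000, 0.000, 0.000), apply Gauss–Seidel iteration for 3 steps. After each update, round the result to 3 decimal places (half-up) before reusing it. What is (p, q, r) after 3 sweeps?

Iteration 1:
  p = (-1 - (4)·0.000 - (3)·0.000) / (9) = -0.111
  q = (-2 - (1)·-0.111 - (-4)·0.000) / (7) = -0.270
  r = (2 - (-2)·-0.111 - (-3)·-0.270) / (7) = 0.138
Iteration 2:
  p = (-1 - (4)·-0.270 - (3)·0.138) / (9) = -0.037
  q = (-2 - (1)·-0.037 - (-4)·0.138) / (7) = -0.202
  r = (2 - (-2)·-0.037 - (-3)·-0.202) / (7) = 0.189
Iteration 3:
  p = (-1 - (4)·-0.202 - (3)·0.189) / (9) = -0.084
  q = (-2 - (1)·-0.084 - (-4)·0.189) / (7) = -0.166
  r = (2 - (-2)·-0.084 - (-3)·-0.166) / (7) = 0.191

(-0.084, -0.166, 0.191)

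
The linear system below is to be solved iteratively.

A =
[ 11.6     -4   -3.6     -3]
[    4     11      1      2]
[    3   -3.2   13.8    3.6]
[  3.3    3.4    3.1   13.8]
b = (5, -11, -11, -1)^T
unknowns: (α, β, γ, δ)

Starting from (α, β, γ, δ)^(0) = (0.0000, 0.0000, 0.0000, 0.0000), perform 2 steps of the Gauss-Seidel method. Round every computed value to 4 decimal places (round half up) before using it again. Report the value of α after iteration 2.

Iteration 1:
  α = (5 - (-4)·0.0000 - (-3.6)·0.0000 - (-3)·0.0000) / (11.6) = 0.4310
  β = (-11 - (4)·0.4310 - (1)·0.0000 - (2)·0.0000) / (11) = -1.1567
  γ = (-11 - (3)·0.4310 - (-3.2)·-1.1567 - (3.6)·0.0000) / (13.8) = -1.1590
  δ = (-1 - (3.3)·0.4310 - (3.4)·-1.1567 - (3.1)·-1.1590) / (13.8) = 0.3698
Iteration 2:
  α = (5 - (-4)·-1.1567 - (-3.6)·-1.1590 - (-3)·0.3698) / (11.6) = -0.2319
  β = (-11 - (4)·-0.2319 - (1)·-1.1590 - (2)·0.3698) / (11) = -0.8775
  γ = (-11 - (3)·-0.2319 - (-3.2)·-0.8775 - (3.6)·0.3698) / (13.8) = -1.0466
  δ = (-1 - (3.3)·-0.2319 - (3.4)·-0.8775 - (3.1)·-1.0466) / (13.8) = 0.4343

-0.2319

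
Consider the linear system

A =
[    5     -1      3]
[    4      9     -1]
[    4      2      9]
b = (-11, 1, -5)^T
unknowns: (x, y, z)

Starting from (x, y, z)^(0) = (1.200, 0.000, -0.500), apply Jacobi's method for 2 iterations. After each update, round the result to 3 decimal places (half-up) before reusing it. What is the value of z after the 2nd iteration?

Iteration 1:
  x = (-11 - (-1)·0.000 - (3)·-0.500) / (5) = -1.900
  y = (1 - (4)·1.200 - (-1)·-0.500) / (9) = -0.478
  z = (-5 - (4)·1.200 - (2)·0.000) / (9) = -1.089
Iteration 2:
  x = (-11 - (-1)·-0.478 - (3)·-1.089) / (5) = -1.642
  y = (1 - (4)·-1.900 - (-1)·-1.089) / (9) = 0.835
  z = (-5 - (4)·-1.900 - (2)·-0.478) / (9) = 0.395

0.395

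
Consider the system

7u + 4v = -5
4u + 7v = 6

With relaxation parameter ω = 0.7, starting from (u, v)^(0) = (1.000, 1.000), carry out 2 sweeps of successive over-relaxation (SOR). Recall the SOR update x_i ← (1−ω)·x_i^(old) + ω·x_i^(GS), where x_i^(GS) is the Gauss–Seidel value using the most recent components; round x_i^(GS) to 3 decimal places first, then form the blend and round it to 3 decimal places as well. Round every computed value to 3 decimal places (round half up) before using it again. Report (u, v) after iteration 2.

Iteration 1:
  u: GS value = (-5 - (4)·1.000) / (7) = -1.286;  u ← (1−ω)·1.000 + ω·-1.286 = -0.600
  v: GS value = (6 - (4)·-0.600) / (7) = 1.200;  v ← (1−ω)·1.000 + ω·1.200 = 1.140
Iteration 2:
  u: GS value = (-5 - (4)·1.140) / (7) = -1.366;  u ← (1−ω)·-0.600 + ω·-1.366 = -1.136
  v: GS value = (6 - (4)·-1.136) / (7) = 1.506;  v ← (1−ω)·1.140 + ω·1.506 = 1.396

(-1.136, 1.396)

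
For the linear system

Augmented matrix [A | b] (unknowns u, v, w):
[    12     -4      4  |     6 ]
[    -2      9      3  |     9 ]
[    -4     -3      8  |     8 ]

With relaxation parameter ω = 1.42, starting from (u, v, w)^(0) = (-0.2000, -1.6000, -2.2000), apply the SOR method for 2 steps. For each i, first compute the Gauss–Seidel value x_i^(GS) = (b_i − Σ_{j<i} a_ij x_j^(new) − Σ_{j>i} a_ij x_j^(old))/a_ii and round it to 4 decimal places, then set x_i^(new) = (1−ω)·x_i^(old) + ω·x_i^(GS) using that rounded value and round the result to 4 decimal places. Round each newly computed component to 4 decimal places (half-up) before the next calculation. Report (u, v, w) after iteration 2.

Iteration 1:
  u: GS value = (6 - (-4)·-1.6000 - (4)·-2.2000) / (12) = 0.7000;  u ← (1−ω)·-0.2000 + ω·0.7000 = 1.0780
  v: GS value = (9 - (-2)·1.0780 - (3)·-2.2000) / (9) = 1.9729;  v ← (1−ω)·-1.6000 + ω·1.9729 = 3.4735
  w: GS value = (8 - (-4)·1.0780 - (-3)·3.4735) / (8) = 2.8416;  w ← (1−ω)·-2.2000 + ω·2.8416 = 4.9591
Iteration 2:
  u: GS value = (6 - (-4)·3.4735 - (4)·4.9591) / (12) = 0.0048;  u ← (1−ω)·1.0780 + ω·0.0048 = -0.4459
  v: GS value = (9 - (-2)·-0.4459 - (3)·4.9591) / (9) = -0.7521;  v ← (1−ω)·3.4735 + ω·-0.7521 = -2.5269
  w: GS value = (8 - (-4)·-0.4459 - (-3)·-2.5269) / (8) = -0.1705;  w ← (1−ω)·4.9591 + ω·-0.1705 = -2.3249

(-0.4459, -2.5269, -2.3249)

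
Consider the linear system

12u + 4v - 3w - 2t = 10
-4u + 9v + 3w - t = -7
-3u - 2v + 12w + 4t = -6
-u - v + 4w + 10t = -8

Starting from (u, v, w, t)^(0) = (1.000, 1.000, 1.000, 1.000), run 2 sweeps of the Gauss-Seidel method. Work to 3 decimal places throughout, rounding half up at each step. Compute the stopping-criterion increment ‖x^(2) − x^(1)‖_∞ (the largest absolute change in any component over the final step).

0.516

Iteration 1:
  u = (10 - (4)·1.000 - (-3)·1.000 - (-2)·1.000) / (12) = 0.917
  v = (-7 - (-4)·0.917 - (3)·1.000 - (-1)·1.000) / (9) = -0.592
  w = (-6 - (-3)·0.917 - (-2)·-0.592 - (4)·1.000) / (12) = -0.703
  t = (-8 - (-1)·0.917 - (-1)·-0.592 - (4)·-0.703) / (10) = -0.486
Iteration 2:
  u = (10 - (4)·-0.592 - (-3)·-0.703 - (-2)·-0.486) / (12) = 0.774
  v = (-7 - (-4)·0.774 - (3)·-0.703 - (-1)·-0.486) / (9) = -0.253
  w = (-6 - (-3)·0.774 - (-2)·-0.253 - (4)·-0.486) / (12) = -0.187
  t = (-8 - (-1)·0.774 - (-1)·-0.253 - (4)·-0.187) / (10) = -0.673
Change: (-0.143, 0.339, 0.516, -0.187) → max |·| = 0.516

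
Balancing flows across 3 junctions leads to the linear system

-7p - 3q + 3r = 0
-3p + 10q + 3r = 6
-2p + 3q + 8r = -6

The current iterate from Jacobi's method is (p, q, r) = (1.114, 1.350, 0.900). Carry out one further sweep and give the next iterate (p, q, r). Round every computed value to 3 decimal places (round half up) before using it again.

One sweep:
  p = (0 - (-3)·1.350 - (3)·0.900) / (-7) = -0.193
  q = (6 - (-3)·1.114 - (3)·0.900) / (10) = 0.664
  r = (-6 - (-2)·1.114 - (3)·1.350) / (8) = -0.978

(-0.193, 0.664, -0.978)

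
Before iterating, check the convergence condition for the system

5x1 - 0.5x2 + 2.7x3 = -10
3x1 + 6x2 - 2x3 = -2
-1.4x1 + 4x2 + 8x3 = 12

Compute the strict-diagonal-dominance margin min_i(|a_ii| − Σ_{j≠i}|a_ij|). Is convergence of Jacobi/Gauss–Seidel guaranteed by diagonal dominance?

1

row 1: |5| − (0.5+2.7) = 1.8
row 2: |6| − (3+2) = 1
row 3: |8| − (1.4+4) = 2.6
minimum over rows = 1 → strictly diagonally dominant (convergence guaranteed)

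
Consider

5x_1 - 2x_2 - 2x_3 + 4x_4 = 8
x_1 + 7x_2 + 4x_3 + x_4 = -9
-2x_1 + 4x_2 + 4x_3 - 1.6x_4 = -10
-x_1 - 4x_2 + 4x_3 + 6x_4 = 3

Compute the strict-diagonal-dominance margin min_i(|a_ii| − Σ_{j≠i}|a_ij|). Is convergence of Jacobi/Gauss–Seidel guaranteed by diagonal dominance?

row 1: |5| − (2+2+4) = -3
row 2: |7| − (1+4+1) = 1
row 3: |4| − (2+4+1.6) = -3.6
row 4: |6| − (1+4+4) = -3
minimum over rows = -3.6 → not strictly diagonally dominant

-3.6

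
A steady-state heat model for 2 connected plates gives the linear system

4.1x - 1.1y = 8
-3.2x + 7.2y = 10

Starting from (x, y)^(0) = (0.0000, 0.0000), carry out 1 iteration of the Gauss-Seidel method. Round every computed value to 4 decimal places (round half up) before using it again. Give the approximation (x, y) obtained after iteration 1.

(1.9512, 2.2561)

Iteration 1:
  x = (8 - (-1.1)·0.0000) / (4.1) = 1.9512
  y = (10 - (-3.2)·1.9512) / (7.2) = 2.2561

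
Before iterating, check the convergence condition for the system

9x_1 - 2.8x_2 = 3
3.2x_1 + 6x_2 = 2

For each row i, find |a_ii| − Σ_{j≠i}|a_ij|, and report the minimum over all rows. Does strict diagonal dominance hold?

2.8

row 1: |9| − (2.8) = 6.2
row 2: |6| − (3.2) = 2.8
minimum over rows = 2.8 → strictly diagonally dominant (convergence guaranteed)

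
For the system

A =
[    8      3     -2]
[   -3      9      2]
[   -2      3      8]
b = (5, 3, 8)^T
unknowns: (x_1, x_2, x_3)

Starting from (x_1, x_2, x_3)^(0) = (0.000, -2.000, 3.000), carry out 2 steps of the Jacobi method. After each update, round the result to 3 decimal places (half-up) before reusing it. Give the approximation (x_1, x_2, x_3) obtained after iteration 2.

Iteration 1:
  x_1 = (5 - (3)·-2.000 - (-2)·3.000) / (8) = 2.125
  x_2 = (3 - (-3)·0.000 - (2)·3.000) / (9) = -0.333
  x_3 = (8 - (-2)·0.000 - (3)·-2.000) / (8) = 1.750
Iteration 2:
  x_1 = (5 - (3)·-0.333 - (-2)·1.750) / (8) = 1.187
  x_2 = (3 - (-3)·2.125 - (2)·1.750) / (9) = 0.653
  x_3 = (8 - (-2)·2.125 - (3)·-0.333) / (8) = 1.656

(1.187, 0.653, 1.656)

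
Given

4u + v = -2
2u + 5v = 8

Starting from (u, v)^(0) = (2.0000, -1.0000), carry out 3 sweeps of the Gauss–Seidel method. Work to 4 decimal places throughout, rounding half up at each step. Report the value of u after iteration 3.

Iteration 1:
  u = (-2 - (1)·-1.0000) / (4) = -0.2500
  v = (8 - (2)·-0.2500) / (5) = 1.7000
Iteration 2:
  u = (-2 - (1)·1.7000) / (4) = -0.9250
  v = (8 - (2)·-0.9250) / (5) = 1.9700
Iteration 3:
  u = (-2 - (1)·1.9700) / (4) = -0.9925
  v = (8 - (2)·-0.9925) / (5) = 1.9970

-0.9925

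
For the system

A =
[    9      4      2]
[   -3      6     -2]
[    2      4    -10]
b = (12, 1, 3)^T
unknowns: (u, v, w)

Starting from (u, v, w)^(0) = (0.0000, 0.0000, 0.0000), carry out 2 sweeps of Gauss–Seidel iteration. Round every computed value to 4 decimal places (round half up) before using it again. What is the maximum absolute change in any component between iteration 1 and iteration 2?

0.4370

Iteration 1:
  u = (12 - (4)·0.0000 - (2)·0.0000) / (9) = 1.3333
  v = (1 - (-3)·1.3333 - (-2)·0.0000) / (6) = 0.8333
  w = (3 - (2)·1.3333 - (4)·0.8333) / (-10) = 0.3000
Iteration 2:
  u = (12 - (4)·0.8333 - (2)·0.3000) / (9) = 0.8963
  v = (1 - (-3)·0.8963 - (-2)·0.3000) / (6) = 0.7148
  w = (3 - (2)·0.8963 - (4)·0.7148) / (-10) = 0.1652
Change: (-0.4370, -0.1185, -0.1348) → max |·| = 0.4370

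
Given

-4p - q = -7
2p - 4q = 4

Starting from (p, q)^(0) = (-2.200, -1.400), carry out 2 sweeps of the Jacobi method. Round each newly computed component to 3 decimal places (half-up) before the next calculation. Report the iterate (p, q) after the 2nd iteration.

(2.275, 0.050)

Iteration 1:
  p = (-7 - (-1)·-1.400) / (-4) = 2.100
  q = (4 - (2)·-2.200) / (-4) = -2.100
Iteration 2:
  p = (-7 - (-1)·-2.100) / (-4) = 2.275
  q = (4 - (2)·2.100) / (-4) = 0.050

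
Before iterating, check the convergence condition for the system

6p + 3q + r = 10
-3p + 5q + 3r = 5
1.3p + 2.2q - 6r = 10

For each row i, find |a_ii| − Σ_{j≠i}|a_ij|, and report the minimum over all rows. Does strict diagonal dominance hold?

row 1: |6| − (3+1) = 2
row 2: |5| − (3+3) = -1
row 3: |-6| − (1.3+2.2) = 2.5
minimum over rows = -1 → not strictly diagonally dominant

-1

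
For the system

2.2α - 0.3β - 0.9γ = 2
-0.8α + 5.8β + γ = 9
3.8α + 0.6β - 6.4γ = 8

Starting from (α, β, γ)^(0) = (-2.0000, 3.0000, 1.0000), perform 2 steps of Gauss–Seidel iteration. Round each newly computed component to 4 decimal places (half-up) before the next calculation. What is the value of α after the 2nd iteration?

Iteration 1:
  α = (2 - (-0.3)·3.0000 - (-0.9)·1.0000) / (2.2) = 1.7273
  β = (9 - (-0.8)·1.7273 - (1)·1.0000) / (5.8) = 1.6176
  γ = (8 - (3.8)·1.7273 - (0.6)·1.6176) / (-6.4) = -0.0728
Iteration 2:
  α = (2 - (-0.3)·1.6176 - (-0.9)·-0.0728) / (2.2) = 1.0999
  β = (9 - (-0.8)·1.0999 - (1)·-0.0728) / (5.8) = 1.7160
  γ = (8 - (3.8)·1.0999 - (0.6)·1.7160) / (-6.4) = -0.4361

1.0999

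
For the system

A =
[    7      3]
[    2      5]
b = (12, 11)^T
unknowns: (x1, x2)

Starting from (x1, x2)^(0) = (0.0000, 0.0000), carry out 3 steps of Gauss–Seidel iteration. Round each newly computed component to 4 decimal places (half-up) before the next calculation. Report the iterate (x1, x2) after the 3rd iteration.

(0.9540, 1.8184)

Iteration 1:
  x1 = (12 - (3)·0.0000) / (7) = 1.7143
  x2 = (11 - (2)·1.7143) / (5) = 1.5143
Iteration 2:
  x1 = (12 - (3)·1.5143) / (7) = 1.0653
  x2 = (11 - (2)·1.0653) / (5) = 1.7739
Iteration 3:
  x1 = (12 - (3)·1.7739) / (7) = 0.9540
  x2 = (11 - (2)·0.9540) / (5) = 1.8184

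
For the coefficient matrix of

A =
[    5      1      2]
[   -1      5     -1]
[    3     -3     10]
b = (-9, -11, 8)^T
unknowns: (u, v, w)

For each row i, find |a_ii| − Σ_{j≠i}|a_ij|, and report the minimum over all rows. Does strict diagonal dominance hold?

2

row 1: |5| − (1+2) = 2
row 2: |5| − (1+1) = 3
row 3: |10| − (3+3) = 4
minimum over rows = 2 → strictly diagonally dominant (convergence guaranteed)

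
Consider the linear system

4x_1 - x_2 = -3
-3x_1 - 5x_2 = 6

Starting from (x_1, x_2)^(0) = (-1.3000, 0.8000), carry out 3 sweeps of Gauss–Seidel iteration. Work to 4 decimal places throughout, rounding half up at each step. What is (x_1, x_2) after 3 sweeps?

(-0.9049, -0.6571)

Iteration 1:
  x_1 = (-3 - (-1)·0.8000) / (4) = -0.5500
  x_2 = (6 - (-3)·-0.5500) / (-5) = -0.8700
Iteration 2:
  x_1 = (-3 - (-1)·-0.8700) / (4) = -0.9675
  x_2 = (6 - (-3)·-0.9675) / (-5) = -0.6195
Iteration 3:
  x_1 = (-3 - (-1)·-0.6195) / (4) = -0.9049
  x_2 = (6 - (-3)·-0.9049) / (-5) = -0.6571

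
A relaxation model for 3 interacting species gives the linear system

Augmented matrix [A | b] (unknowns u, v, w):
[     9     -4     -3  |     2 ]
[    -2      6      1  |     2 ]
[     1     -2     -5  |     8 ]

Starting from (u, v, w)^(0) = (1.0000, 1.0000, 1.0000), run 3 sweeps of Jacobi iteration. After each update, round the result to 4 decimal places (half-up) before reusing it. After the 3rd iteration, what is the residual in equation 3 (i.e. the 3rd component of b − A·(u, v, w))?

Iteration 1:
  u = (2 - (-4)·1.0000 - (-3)·1.0000) / (9) = 1.0000
  v = (2 - (-2)·1.0000 - (1)·1.0000) / (6) = 0.5000
  w = (8 - (1)·1.0000 - (-2)·1.0000) / (-5) = -1.8000
Iteration 2:
  u = (2 - (-4)·0.5000 - (-3)·-1.8000) / (9) = -0.1556
  v = (2 - (-2)·1.0000 - (1)·-1.8000) / (6) = 0.9667
  w = (8 - (1)·1.0000 - (-2)·0.5000) / (-5) = -1.6000
Iteration 3:
  u = (2 - (-4)·0.9667 - (-3)·-1.6000) / (9) = 0.1185
  v = (2 - (-2)·-0.1556 - (1)·-1.6000) / (6) = 0.5481
  w = (8 - (1)·-0.1556 - (-2)·0.9667) / (-5) = -2.0178
Residual b − A·x = (-2.9275, 0.9662, -1.1113)

-1.1113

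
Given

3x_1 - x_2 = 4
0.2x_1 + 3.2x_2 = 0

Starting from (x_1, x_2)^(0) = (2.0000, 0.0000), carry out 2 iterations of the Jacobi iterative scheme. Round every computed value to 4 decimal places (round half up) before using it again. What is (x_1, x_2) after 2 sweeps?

Iteration 1:
  x_1 = (4 - (-1)·0.0000) / (3) = 1.3333
  x_2 = (0 - (0.2)·2.0000) / (3.2) = -0.1250
Iteration 2:
  x_1 = (4 - (-1)·-0.1250) / (3) = 1.2917
  x_2 = (0 - (0.2)·1.3333) / (3.2) = -0.0833

(1.2917, -0.0833)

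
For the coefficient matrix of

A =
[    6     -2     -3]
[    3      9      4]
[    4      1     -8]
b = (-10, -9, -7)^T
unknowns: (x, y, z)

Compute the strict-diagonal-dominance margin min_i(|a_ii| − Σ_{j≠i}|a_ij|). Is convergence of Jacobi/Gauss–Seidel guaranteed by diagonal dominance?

1

row 1: |6| − (2+3) = 1
row 2: |9| − (3+4) = 2
row 3: |-8| − (4+1) = 3
minimum over rows = 1 → strictly diagonally dominant (convergence guaranteed)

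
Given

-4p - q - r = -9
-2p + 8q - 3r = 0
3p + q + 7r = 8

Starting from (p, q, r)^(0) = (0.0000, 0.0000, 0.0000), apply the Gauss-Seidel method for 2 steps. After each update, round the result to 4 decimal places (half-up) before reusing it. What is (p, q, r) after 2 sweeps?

Iteration 1:
  p = (-9 - (-1)·0.0000 - (-1)·0.0000) / (-4) = 2.2500
  q = (0 - (-2)·2.2500 - (-3)·0.0000) / (8) = 0.5625
  r = (8 - (3)·2.2500 - (1)·0.5625) / (7) = 0.0982
Iteration 2:
  p = (-9 - (-1)·0.5625 - (-1)·0.0982) / (-4) = 2.0848
  q = (0 - (-2)·2.0848 - (-3)·0.0982) / (8) = 0.5580
  r = (8 - (3)·2.0848 - (1)·0.5580) / (7) = 0.1697

(2.0848, 0.5580, 0.1697)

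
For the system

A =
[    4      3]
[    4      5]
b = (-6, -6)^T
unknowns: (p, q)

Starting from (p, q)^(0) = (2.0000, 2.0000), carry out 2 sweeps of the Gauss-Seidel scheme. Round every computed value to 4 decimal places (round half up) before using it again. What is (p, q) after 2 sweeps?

Iteration 1:
  p = (-6 - (3)·2.0000) / (4) = -3.0000
  q = (-6 - (4)·-3.0000) / (5) = 1.2000
Iteration 2:
  p = (-6 - (3)·1.2000) / (4) = -2.4000
  q = (-6 - (4)·-2.4000) / (5) = 0.7200

(-2.4000, 0.7200)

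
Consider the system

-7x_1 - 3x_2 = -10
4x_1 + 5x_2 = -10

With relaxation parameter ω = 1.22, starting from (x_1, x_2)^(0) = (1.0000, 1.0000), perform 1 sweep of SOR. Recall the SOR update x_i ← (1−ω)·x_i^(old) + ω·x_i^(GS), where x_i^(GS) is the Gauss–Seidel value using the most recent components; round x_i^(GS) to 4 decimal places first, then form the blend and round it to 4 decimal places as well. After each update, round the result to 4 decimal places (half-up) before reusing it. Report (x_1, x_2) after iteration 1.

Iteration 1:
  x_1: GS value = (-10 - (-3)·1.0000) / (-7) = 1.0000;  x_1 ← (1−ω)·1.0000 + ω·1.0000 = 1.0000
  x_2: GS value = (-10 - (4)·1.0000) / (5) = -2.8000;  x_2 ← (1−ω)·1.0000 + ω·-2.8000 = -3.6360

(1.0000, -3.6360)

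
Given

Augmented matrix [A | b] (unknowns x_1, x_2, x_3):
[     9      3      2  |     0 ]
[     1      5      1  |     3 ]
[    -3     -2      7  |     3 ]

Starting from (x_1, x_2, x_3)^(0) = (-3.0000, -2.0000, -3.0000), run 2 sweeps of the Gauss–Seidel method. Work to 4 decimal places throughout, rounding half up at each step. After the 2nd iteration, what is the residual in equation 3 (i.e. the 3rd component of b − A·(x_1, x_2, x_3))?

0.0001

Iteration 1:
  x_1 = (0 - (3)·-2.0000 - (2)·-3.0000) / (9) = 1.3333
  x_2 = (3 - (1)·1.3333 - (1)·-3.0000) / (5) = 0.9333
  x_3 = (3 - (-3)·1.3333 - (-2)·0.9333) / (7) = 1.2666
Iteration 2:
  x_1 = (0 - (3)·0.9333 - (2)·1.2666) / (9) = -0.5926
  x_2 = (3 - (1)·-0.5926 - (1)·1.2666) / (5) = 0.4652
  x_3 = (3 - (-3)·-0.5926 - (-2)·0.4652) / (7) = 0.3075
Residual b − A·x = (3.3228, 0.9591, 0.0001)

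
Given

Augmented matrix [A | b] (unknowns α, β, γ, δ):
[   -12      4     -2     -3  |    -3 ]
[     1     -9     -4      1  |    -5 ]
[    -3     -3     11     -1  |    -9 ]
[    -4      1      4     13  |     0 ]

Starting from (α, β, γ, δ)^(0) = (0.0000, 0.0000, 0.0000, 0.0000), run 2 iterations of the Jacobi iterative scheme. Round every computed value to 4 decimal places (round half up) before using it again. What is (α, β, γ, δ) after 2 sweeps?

(0.5716, 0.9470, -0.5985, 0.2859)

Iteration 1:
  α = (-3 - (4)·0.0000 - (-2)·0.0000 - (-3)·0.0000) / (-12) = 0.2500
  β = (-5 - (1)·0.0000 - (-4)·0.0000 - (1)·0.0000) / (-9) = 0.5556
  γ = (-9 - (-3)·0.0000 - (-3)·0.0000 - (-1)·0.0000) / (11) = -0.8182
  δ = (0 - (-4)·0.0000 - (1)·0.0000 - (4)·0.0000) / (13) = 0.0000
Iteration 2:
  α = (-3 - (4)·0.5556 - (-2)·-0.8182 - (-3)·0.0000) / (-12) = 0.5716
  β = (-5 - (1)·0.2500 - (-4)·-0.8182 - (1)·0.0000) / (-9) = 0.9470
  γ = (-9 - (-3)·0.2500 - (-3)·0.5556 - (-1)·0.0000) / (11) = -0.5985
  δ = (0 - (-4)·0.2500 - (1)·0.5556 - (4)·-0.8182) / (13) = 0.2859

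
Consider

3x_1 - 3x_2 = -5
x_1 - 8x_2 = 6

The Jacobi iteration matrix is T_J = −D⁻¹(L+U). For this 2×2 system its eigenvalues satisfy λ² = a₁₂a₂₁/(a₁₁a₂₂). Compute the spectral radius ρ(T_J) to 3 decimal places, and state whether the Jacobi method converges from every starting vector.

0.354

a₁₂a₂₁/(a₁₁a₂₂) = (-3)·(1) / ((3)·(-8)) = 0.125000
ρ = √|0.125000| = √0.125000 = 0.354
ρ < 1, so Jacobi converges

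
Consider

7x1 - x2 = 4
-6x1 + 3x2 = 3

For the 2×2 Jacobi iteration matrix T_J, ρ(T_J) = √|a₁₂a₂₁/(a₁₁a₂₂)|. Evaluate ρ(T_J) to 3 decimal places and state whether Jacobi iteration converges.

0.535

a₁₂a₂₁/(a₁₁a₂₂) = (-1)·(-6) / ((7)·(3)) = 0.285714
ρ = √|0.285714| = √0.285714 = 0.535
ρ < 1, so Jacobi converges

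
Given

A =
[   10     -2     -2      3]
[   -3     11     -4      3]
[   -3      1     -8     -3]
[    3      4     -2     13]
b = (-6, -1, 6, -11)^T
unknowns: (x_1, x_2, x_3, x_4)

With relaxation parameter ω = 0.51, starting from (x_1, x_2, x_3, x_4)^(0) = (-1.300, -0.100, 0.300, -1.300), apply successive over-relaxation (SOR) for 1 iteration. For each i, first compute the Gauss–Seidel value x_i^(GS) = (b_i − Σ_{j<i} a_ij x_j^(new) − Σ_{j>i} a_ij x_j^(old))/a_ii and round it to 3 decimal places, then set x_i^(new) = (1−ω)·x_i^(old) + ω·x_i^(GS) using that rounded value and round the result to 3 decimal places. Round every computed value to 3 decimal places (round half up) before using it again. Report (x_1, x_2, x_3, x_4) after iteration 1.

(-0.724, 0.040, 0.154, -0.978)

Iteration 1:
  x_1: GS value = (-6 - (-2)·-0.100 - (-2)·0.300 - (3)·-1.300) / (10) = -0.170;  x_1 ← (1−ω)·-1.300 + ω·-0.170 = -0.724
  x_2: GS value = (-1 - (-3)·-0.724 - (-4)·0.300 - (3)·-1.300) / (11) = 0.175;  x_2 ← (1−ω)·-0.100 + ω·0.175 = 0.040
  x_3: GS value = (6 - (-3)·-0.724 - (1)·0.040 - (-3)·-1.300) / (-8) = 0.014;  x_3 ← (1−ω)·0.300 + ω·0.014 = 0.154
  x_4: GS value = (-11 - (3)·-0.724 - (4)·0.040 - (-2)·0.154) / (13) = -0.668;  x_4 ← (1−ω)·-1.300 + ω·-0.668 = -0.978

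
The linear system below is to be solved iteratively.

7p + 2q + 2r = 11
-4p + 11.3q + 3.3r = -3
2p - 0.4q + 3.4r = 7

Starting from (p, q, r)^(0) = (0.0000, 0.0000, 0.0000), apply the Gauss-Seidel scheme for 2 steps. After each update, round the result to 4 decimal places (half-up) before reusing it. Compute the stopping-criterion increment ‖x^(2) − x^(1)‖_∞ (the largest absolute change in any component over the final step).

Iteration 1:
  p = (11 - (2)·0.0000 - (2)·0.0000) / (7) = 1.5714
  q = (-3 - (-4)·1.5714 - (3.3)·0.0000) / (11.3) = 0.2908
  r = (7 - (2)·1.5714 - (-0.4)·0.2908) / (3.4) = 1.1687
Iteration 2:
  p = (11 - (2)·0.2908 - (2)·1.1687) / (7) = 1.1544
  q = (-3 - (-4)·1.1544 - (3.3)·1.1687) / (11.3) = -0.1982
  r = (7 - (2)·1.1544 - (-0.4)·-0.1982) / (3.4) = 1.3564
Change: (-0.4170, -0.4890, 0.1877) → max |·| = 0.4890

0.4890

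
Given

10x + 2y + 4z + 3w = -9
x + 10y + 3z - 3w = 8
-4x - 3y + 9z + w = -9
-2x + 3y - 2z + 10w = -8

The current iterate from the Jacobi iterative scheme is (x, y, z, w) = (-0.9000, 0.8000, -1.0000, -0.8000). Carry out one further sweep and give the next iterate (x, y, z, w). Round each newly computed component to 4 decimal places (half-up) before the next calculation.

One sweep:
  x = (-9 - (2)·0.8000 - (4)·-1.0000 - (3)·-0.8000) / (10) = -0.4200
  y = (8 - (1)·-0.9000 - (3)·-1.0000 - (-3)·-0.8000) / (10) = 0.9500
  z = (-9 - (-4)·-0.9000 - (-3)·0.8000 - (1)·-0.8000) / (9) = -1.0444
  w = (-8 - (-2)·-0.9000 - (3)·0.8000 - (-2)·-1.0000) / (10) = -1.4200

(-0.4200, 0.9500, -1.0444, -1.4200)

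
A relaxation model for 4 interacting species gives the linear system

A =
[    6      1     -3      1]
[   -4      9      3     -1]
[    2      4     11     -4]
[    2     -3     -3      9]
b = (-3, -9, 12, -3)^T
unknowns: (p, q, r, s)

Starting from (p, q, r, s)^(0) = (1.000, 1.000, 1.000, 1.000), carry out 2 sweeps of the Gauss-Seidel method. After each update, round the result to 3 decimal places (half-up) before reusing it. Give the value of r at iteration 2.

Iteration 1:
  p = (-3 - (1)·1.000 - (-3)·1.000 - (1)·1.000) / (6) = -0.333
  q = (-9 - (-4)·-0.333 - (3)·1.000 - (-1)·1.000) / (9) = -1.370
  r = (12 - (2)·-0.333 - (4)·-1.370 - (-4)·1.000) / (11) = 2.013
  s = (-3 - (2)·-0.333 - (-3)·-1.370 - (-3)·2.013) / (9) = -0.045
Iteration 2:
  p = (-3 - (1)·-1.370 - (-3)·2.013 - (1)·-0.045) / (6) = 0.742
  q = (-9 - (-4)·0.742 - (3)·2.013 - (-1)·-0.045) / (9) = -1.346
  r = (12 - (2)·0.742 - (4)·-1.346 - (-4)·-0.045) / (11) = 1.429
  s = (-3 - (2)·0.742 - (-3)·-1.346 - (-3)·1.429) / (9) = -0.471

1.429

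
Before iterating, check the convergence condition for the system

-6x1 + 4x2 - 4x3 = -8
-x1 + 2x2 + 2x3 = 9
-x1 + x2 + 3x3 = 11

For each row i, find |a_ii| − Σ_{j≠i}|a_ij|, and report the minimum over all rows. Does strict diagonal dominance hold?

-2

row 1: |-6| − (4+4) = -2
row 2: |2| − (1+2) = -1
row 3: |3| − (1+1) = 1
minimum over rows = -2 → not strictly diagonally dominant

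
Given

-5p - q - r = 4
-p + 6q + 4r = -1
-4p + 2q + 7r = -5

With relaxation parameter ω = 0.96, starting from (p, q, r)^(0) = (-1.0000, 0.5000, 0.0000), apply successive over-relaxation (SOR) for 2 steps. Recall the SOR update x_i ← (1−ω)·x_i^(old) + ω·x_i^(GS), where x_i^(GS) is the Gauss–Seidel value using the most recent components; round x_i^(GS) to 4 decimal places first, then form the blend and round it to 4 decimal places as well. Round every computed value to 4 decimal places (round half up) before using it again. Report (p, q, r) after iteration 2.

(-0.5377, 0.4488, -1.1479)

Iteration 1:
  p: GS value = (4 - (-1)·0.5000 - (-1)·0.0000) / (-5) = -0.9000;  p ← (1−ω)·-1.0000 + ω·-0.9000 = -0.9040
  q: GS value = (-1 - (-1)·-0.9040 - (4)·0.0000) / (6) = -0.3173;  q ← (1−ω)·0.5000 + ω·-0.3173 = -0.2846
  r: GS value = (-5 - (-4)·-0.9040 - (2)·-0.2846) / (7) = -1.1495;  r ← (1−ω)·0.0000 + ω·-1.1495 = -1.1035
Iteration 2:
  p: GS value = (4 - (-1)·-0.2846 - (-1)·-1.1035) / (-5) = -0.5224;  p ← (1−ω)·-0.9040 + ω·-0.5224 = -0.5377
  q: GS value = (-1 - (-1)·-0.5377 - (4)·-1.1035) / (6) = 0.4794;  q ← (1−ω)·-0.2846 + ω·0.4794 = 0.4488
  r: GS value = (-5 - (-4)·-0.5377 - (2)·0.4488) / (7) = -1.1498;  r ← (1−ω)·-1.1035 + ω·-1.1498 = -1.1479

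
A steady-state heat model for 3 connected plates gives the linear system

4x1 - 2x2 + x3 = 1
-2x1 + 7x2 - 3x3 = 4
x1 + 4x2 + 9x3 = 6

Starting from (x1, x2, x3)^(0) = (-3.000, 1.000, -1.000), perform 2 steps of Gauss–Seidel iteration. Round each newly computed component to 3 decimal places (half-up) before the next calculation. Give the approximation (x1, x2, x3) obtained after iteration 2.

Iteration 1:
  x1 = (1 - (-2)·1.000 - (1)·-1.000) / (4) = 1.000
  x2 = (4 - (-2)·1.000 - (-3)·-1.000) / (7) = 0.429
  x3 = (6 - (1)·1.000 - (4)·0.429) / (9) = 0.365
Iteration 2:
  x1 = (1 - (-2)·0.429 - (1)·0.365) / (4) = 0.373
  x2 = (4 - (-2)·0.373 - (-3)·0.365) / (7) = 0.834
  x3 = (6 - (1)·0.373 - (4)·0.834) / (9) = 0.255

(0.373, 0.834, 0.255)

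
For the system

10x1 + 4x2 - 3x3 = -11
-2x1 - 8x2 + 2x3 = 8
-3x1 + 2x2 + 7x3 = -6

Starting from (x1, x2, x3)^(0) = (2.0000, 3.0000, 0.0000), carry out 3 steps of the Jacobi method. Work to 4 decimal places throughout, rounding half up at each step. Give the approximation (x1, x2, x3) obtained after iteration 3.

(-1.2686, -1.1643, -0.9990)

Iteration 1:
  x1 = (-11 - (4)·3.0000 - (-3)·0.0000) / (10) = -2.3000
  x2 = (8 - (-2)·2.0000 - (2)·0.0000) / (-8) = -1.5000
  x3 = (-6 - (-3)·2.0000 - (2)·3.0000) / (7) = -0.8571
Iteration 2:
  x1 = (-11 - (4)·-1.5000 - (-3)·-0.8571) / (10) = -0.7571
  x2 = (8 - (-2)·-2.3000 - (2)·-0.8571) / (-8) = -0.6393
  x3 = (-6 - (-3)·-2.3000 - (2)·-1.5000) / (7) = -1.4143
Iteration 3:
  x1 = (-11 - (4)·-0.6393 - (-3)·-1.4143) / (10) = -1.2686
  x2 = (8 - (-2)·-0.7571 - (2)·-1.4143) / (-8) = -1.1643
  x3 = (-6 - (-3)·-0.7571 - (2)·-0.6393) / (7) = -0.9990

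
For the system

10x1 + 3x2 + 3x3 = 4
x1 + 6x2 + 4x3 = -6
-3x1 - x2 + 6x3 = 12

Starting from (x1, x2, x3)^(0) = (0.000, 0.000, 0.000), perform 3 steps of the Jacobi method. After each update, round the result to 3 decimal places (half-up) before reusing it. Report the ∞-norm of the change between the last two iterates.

Iteration 1:
  x1 = (4 - (3)·0.000 - (3)·0.000) / (10) = 0.400
  x2 = (-6 - (1)·0.000 - (4)·0.000) / (6) = -1.000
  x3 = (12 - (-3)·0.000 - (-1)·0.000) / (6) = 2.000
Iteration 2:
  x1 = (4 - (3)·-1.000 - (3)·2.000) / (10) = 0.100
  x2 = (-6 - (1)·0.400 - (4)·2.000) / (6) = -2.400
  x3 = (12 - (-3)·0.400 - (-1)·-1.000) / (6) = 2.033
Iteration 3:
  x1 = (4 - (3)·-2.400 - (3)·2.033) / (10) = 0.510
  x2 = (-6 - (1)·0.100 - (4)·2.033) / (6) = -2.372
  x3 = (12 - (-3)·0.100 - (-1)·-2.400) / (6) = 1.650
Change: (0.410, 0.028, -0.383) → max |·| = 0.410

0.410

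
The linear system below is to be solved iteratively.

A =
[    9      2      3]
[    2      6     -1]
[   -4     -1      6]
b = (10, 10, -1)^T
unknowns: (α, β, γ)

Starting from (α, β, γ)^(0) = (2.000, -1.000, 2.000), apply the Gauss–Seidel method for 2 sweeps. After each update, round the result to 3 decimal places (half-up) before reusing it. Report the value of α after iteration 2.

Iteration 1:
  α = (10 - (2)·-1.000 - (3)·2.000) / (9) = 0.667
  β = (10 - (2)·0.667 - (-1)·2.000) / (6) = 1.778
  γ = (-1 - (-4)·0.667 - (-1)·1.778) / (6) = 0.574
Iteration 2:
  α = (10 - (2)·1.778 - (3)·0.574) / (9) = 0.525
  β = (10 - (2)·0.525 - (-1)·0.574) / (6) = 1.587
  γ = (-1 - (-4)·0.525 - (-1)·1.587) / (6) = 0.448

0.525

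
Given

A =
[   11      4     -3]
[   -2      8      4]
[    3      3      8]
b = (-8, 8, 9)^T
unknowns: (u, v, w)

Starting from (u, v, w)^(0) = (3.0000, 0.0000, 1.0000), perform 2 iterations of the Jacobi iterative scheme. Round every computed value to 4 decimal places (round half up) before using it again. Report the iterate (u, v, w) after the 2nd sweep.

(-1.1818, 0.8864, 0.8267)

Iteration 1:
  u = (-8 - (4)·0.0000 - (-3)·1.0000) / (11) = -0.4545
  v = (8 - (-2)·3.0000 - (4)·1.0000) / (8) = 1.2500
  w = (9 - (3)·3.0000 - (3)·0.0000) / (8) = 0.0000
Iteration 2:
  u = (-8 - (4)·1.2500 - (-3)·0.0000) / (11) = -1.1818
  v = (8 - (-2)·-0.4545 - (4)·0.0000) / (8) = 0.8864
  w = (9 - (3)·-0.4545 - (3)·1.2500) / (8) = 0.8267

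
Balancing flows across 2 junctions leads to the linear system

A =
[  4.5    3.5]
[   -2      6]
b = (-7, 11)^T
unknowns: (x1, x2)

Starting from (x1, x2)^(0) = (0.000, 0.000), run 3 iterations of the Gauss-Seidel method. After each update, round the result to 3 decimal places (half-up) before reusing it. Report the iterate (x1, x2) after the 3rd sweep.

Iteration 1:
  x1 = (-7 - (3.5)·0.000) / (4.5) = -1.556
  x2 = (11 - (-2)·-1.556) / (6) = 1.315
Iteration 2:
  x1 = (-7 - (3.5)·1.315) / (4.5) = -2.578
  x2 = (11 - (-2)·-2.578) / (6) = 0.974
Iteration 3:
  x1 = (-7 - (3.5)·0.974) / (4.5) = -2.313
  x2 = (11 - (-2)·-2.313) / (6) = 1.062

(-2.313, 1.062)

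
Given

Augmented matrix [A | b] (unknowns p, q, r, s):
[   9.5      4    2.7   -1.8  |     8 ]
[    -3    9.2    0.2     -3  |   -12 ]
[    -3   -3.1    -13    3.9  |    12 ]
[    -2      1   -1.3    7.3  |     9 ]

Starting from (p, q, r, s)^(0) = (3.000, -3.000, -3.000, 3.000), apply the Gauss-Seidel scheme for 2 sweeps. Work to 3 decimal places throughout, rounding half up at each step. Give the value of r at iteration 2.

Iteration 1:
  p = (8 - (4)·-3.000 - (2.7)·-3.000 - (-1.8)·3.000) / (9.5) = 3.526
  q = (-12 - (-3)·3.526 - (0.2)·-3.000 - (-3)·3.000) / (9.2) = 0.889
  r = (12 - (-3)·3.526 - (-3.1)·0.889 - (3.9)·3.000) / (-13) = -1.049
  s = (9 - (-2)·3.526 - (1)·0.889 - (-1.3)·-1.049) / (7.3) = 1.890
Iteration 2:
  p = (8 - (4)·0.889 - (2.7)·-1.049 - (-1.8)·1.890) / (9.5) = 1.124
  q = (-12 - (-3)·1.124 - (0.2)·-1.049 - (-3)·1.890) / (9.2) = -0.299
  r = (12 - (-3)·1.124 - (-3.1)·-0.299 - (3.9)·1.890) / (-13) = -0.544
  s = (9 - (-2)·1.124 - (1)·-0.299 - (-1.3)·-0.544) / (7.3) = 1.485

-0.544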